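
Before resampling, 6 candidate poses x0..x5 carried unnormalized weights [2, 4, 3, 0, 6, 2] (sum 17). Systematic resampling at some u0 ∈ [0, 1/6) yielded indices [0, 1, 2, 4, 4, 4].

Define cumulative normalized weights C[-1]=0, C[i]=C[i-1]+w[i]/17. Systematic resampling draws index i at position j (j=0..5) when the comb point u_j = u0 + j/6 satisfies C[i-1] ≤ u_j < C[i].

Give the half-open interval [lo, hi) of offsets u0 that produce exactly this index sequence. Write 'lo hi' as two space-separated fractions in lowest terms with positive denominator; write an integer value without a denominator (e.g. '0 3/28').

1/34 5/102

C = [2/17, 6/17, 9/17, 9/17, 15/17, 1]
j=0 picked index 0: u0 ∈ [0, 2/17)
j=1 picked index 1: u0 ∈ [-5/102, 19/102)
j=2 picked index 2: u0 ∈ [1/51, 10/51)
j=3 picked index 4: u0 ∈ [1/34, 13/34)
j=4 picked index 4: u0 ∈ [-7/51, 11/51)
j=5 picked index 4: u0 ∈ [-31/102, 5/102)
intersection: [1/34, 5/102)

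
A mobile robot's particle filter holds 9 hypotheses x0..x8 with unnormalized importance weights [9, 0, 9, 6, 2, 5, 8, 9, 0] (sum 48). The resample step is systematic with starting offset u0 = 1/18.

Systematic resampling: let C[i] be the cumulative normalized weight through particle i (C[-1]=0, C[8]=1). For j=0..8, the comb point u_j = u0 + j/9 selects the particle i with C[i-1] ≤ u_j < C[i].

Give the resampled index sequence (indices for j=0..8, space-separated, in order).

C = [3/16, 3/16, 3/8, 1/2, 13/24, 31/48, 13/16, 1, 1]
j=0: u_0=1/18 ∈ [0, 3/16) → index 0
j=1: u_1=1/6 ∈ [0, 3/16) → index 0
j=2: u_2=5/18 ∈ [3/16, 3/8) → index 2
j=3: u_3=7/18 ∈ [3/8, 1/2) → index 3
j=4: u_4=1/2 ∈ [1/2, 13/24) → index 4
j=5: u_5=11/18 ∈ [13/24, 31/48) → index 5
j=6: u_6=13/18 ∈ [31/48, 13/16) → index 6
j=7: u_7=5/6 ∈ [13/16, 1) → index 7
j=8: u_8=17/18 ∈ [13/16, 1) → index 7

0 0 2 3 4 5 6 7 7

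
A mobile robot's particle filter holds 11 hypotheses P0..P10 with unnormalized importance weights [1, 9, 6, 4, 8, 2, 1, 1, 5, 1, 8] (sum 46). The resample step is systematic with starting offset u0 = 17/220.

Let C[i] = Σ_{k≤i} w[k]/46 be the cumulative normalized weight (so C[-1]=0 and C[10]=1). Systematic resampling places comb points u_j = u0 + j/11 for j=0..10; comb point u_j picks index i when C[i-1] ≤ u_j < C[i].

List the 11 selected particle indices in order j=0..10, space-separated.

C = [1/46, 5/23, 8/23, 10/23, 14/23, 15/23, 31/46, 16/23, 37/46, 19/23, 1]
j=0: u_0=17/220 ∈ [1/46, 5/23) → index 1
j=1: u_1=37/220 ∈ [1/46, 5/23) → index 1
j=2: u_2=57/220 ∈ [5/23, 8/23) → index 2
j=3: u_3=7/20 ∈ [8/23, 10/23) → index 3
j=4: u_4=97/220 ∈ [10/23, 14/23) → index 4
j=5: u_5=117/220 ∈ [10/23, 14/23) → index 4
j=6: u_6=137/220 ∈ [14/23, 15/23) → index 5
j=7: u_7=157/220 ∈ [16/23, 37/46) → index 8
j=8: u_8=177/220 ∈ [37/46, 19/23) → index 9
j=9: u_9=197/220 ∈ [19/23, 1) → index 10
j=10: u_10=217/220 ∈ [19/23, 1) → index 10

1 1 2 3 4 4 5 8 9 10 10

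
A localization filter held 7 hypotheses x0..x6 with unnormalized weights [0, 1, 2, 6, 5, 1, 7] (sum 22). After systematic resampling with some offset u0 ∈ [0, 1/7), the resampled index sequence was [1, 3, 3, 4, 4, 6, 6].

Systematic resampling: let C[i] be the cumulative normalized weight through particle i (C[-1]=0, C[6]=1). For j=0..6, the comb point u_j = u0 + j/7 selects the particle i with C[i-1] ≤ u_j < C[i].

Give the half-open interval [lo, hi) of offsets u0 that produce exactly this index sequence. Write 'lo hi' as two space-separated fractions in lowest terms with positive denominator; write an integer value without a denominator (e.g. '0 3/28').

C = [0, 1/22, 3/22, 9/22, 7/11, 15/22, 1]
j=0 picked index 1: u0 ∈ [0, 1/22)
j=1 picked index 3: u0 ∈ [-1/154, 41/154)
j=2 picked index 3: u0 ∈ [-23/154, 19/154)
j=3 picked index 4: u0 ∈ [-3/154, 16/77)
j=4 picked index 4: u0 ∈ [-25/154, 5/77)
j=5 picked index 6: u0 ∈ [-5/154, 2/7)
j=6 picked index 6: u0 ∈ [-27/154, 1/7)
intersection: [0, 1/22)

0 1/22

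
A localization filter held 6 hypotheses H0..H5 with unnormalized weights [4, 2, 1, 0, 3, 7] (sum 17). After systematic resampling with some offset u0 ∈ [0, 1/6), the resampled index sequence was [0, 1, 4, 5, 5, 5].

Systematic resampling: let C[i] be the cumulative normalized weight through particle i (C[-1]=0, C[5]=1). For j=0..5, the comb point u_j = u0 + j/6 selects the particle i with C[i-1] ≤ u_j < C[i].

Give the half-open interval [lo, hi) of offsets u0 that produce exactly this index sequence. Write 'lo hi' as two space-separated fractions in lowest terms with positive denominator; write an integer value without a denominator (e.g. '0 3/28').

C = [4/17, 6/17, 7/17, 7/17, 10/17, 1]
j=0 picked index 0: u0 ∈ [0, 4/17)
j=1 picked index 1: u0 ∈ [7/102, 19/102)
j=2 picked index 4: u0 ∈ [4/51, 13/51)
j=3 picked index 5: u0 ∈ [3/34, 1/2)
j=4 picked index 5: u0 ∈ [-4/51, 1/3)
j=5 picked index 5: u0 ∈ [-25/102, 1/6)
intersection: [3/34, 1/6)

3/34 1/6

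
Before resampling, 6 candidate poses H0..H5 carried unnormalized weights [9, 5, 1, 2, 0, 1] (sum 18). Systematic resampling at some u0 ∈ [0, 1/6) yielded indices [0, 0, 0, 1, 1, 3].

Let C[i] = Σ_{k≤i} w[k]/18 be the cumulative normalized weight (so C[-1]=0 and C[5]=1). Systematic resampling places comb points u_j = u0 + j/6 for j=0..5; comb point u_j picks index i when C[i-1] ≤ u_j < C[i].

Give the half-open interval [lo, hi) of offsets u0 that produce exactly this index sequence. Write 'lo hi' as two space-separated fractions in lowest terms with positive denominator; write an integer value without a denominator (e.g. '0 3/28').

C = [1/2, 7/9, 5/6, 17/18, 17/18, 1]
j=0 picked index 0: u0 ∈ [0, 1/2)
j=1 picked index 0: u0 ∈ [-1/6, 1/3)
j=2 picked index 0: u0 ∈ [-1/3, 1/6)
j=3 picked index 1: u0 ∈ [0, 5/18)
j=4 picked index 1: u0 ∈ [-1/6, 1/9)
j=5 picked index 3: u0 ∈ [0, 1/9)
intersection: [0, 1/9)

0 1/9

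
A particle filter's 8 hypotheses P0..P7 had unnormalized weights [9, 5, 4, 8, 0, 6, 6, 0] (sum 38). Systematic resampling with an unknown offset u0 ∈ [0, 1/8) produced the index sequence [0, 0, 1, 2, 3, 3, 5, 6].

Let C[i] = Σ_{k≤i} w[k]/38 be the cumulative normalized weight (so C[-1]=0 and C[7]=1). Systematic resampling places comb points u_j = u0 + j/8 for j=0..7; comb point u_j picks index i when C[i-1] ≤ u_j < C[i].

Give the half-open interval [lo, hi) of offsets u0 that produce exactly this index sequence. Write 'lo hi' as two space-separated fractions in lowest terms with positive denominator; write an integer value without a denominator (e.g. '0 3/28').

C = [9/38, 7/19, 9/19, 13/19, 13/19, 16/19, 1, 1]
j=0 picked index 0: u0 ∈ [0, 9/38)
j=1 picked index 0: u0 ∈ [-1/8, 17/152)
j=2 picked index 1: u0 ∈ [-1/76, 9/76)
j=3 picked index 2: u0 ∈ [-1/152, 15/152)
j=4 picked index 3: u0 ∈ [-1/38, 7/38)
j=5 picked index 3: u0 ∈ [-23/152, 9/152)
j=6 picked index 5: u0 ∈ [-5/76, 7/76)
j=7 picked index 6: u0 ∈ [-5/152, 1/8)
intersection: [0, 9/152)

0 9/152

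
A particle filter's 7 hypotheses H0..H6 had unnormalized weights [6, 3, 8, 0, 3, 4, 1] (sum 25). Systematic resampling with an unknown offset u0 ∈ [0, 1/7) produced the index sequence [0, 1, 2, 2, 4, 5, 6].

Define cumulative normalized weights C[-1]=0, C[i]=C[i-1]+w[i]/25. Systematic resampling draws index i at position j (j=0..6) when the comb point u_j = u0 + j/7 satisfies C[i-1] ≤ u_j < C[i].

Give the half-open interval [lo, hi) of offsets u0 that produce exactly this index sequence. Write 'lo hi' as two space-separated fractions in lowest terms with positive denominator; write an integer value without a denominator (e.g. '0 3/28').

19/175 1/7

C = [6/25, 9/25, 17/25, 17/25, 4/5, 24/25, 1]
j=0 picked index 0: u0 ∈ [0, 6/25)
j=1 picked index 1: u0 ∈ [17/175, 38/175)
j=2 picked index 2: u0 ∈ [13/175, 69/175)
j=3 picked index 2: u0 ∈ [-12/175, 44/175)
j=4 picked index 4: u0 ∈ [19/175, 8/35)
j=5 picked index 5: u0 ∈ [3/35, 43/175)
j=6 picked index 6: u0 ∈ [18/175, 1/7)
intersection: [19/175, 1/7)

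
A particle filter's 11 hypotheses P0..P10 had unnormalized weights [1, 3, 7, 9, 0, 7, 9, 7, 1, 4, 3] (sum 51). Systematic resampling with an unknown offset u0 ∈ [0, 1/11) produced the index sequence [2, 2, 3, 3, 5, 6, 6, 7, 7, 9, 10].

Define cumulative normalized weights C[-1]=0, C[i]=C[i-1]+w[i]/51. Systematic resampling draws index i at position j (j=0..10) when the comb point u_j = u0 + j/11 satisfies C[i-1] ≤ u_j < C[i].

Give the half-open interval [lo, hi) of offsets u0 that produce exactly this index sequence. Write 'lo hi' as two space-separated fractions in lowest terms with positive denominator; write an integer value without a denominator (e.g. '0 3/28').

4/51 1/11

C = [1/51, 4/51, 11/51, 20/51, 20/51, 9/17, 12/17, 43/51, 44/51, 16/17, 1]
j=0 picked index 2: u0 ∈ [4/51, 11/51)
j=1 picked index 2: u0 ∈ [-7/561, 70/561)
j=2 picked index 3: u0 ∈ [19/561, 118/561)
j=3 picked index 3: u0 ∈ [-32/561, 67/561)
j=4 picked index 5: u0 ∈ [16/561, 31/187)
j=5 picked index 6: u0 ∈ [14/187, 47/187)
j=6 picked index 6: u0 ∈ [-3/187, 30/187)
j=7 picked index 7: u0 ∈ [13/187, 116/561)
j=8 picked index 7: u0 ∈ [-4/187, 65/561)
j=9 picked index 9: u0 ∈ [25/561, 23/187)
j=10 picked index 10: u0 ∈ [6/187, 1/11)
intersection: [4/51, 1/11)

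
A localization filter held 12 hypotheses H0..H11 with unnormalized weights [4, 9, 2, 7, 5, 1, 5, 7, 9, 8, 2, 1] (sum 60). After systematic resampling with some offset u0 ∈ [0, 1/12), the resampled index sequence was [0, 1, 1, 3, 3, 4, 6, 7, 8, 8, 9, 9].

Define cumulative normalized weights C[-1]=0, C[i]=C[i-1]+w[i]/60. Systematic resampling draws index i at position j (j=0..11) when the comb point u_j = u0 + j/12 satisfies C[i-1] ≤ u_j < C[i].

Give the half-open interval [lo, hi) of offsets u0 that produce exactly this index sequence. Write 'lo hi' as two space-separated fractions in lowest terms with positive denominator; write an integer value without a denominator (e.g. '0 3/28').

0 1/30

C = [1/15, 13/60, 1/4, 11/30, 9/20, 7/15, 11/20, 2/3, 49/60, 19/20, 59/60, 1]
j=0 picked index 0: u0 ∈ [0, 1/15)
j=1 picked index 1: u0 ∈ [-1/60, 2/15)
j=2 picked index 1: u0 ∈ [-1/10, 1/20)
j=3 picked index 3: u0 ∈ [0, 7/60)
j=4 picked index 3: u0 ∈ [-1/12, 1/30)
j=5 picked index 4: u0 ∈ [-1/20, 1/30)
j=6 picked index 6: u0 ∈ [-1/30, 1/20)
j=7 picked index 7: u0 ∈ [-1/30, 1/12)
j=8 picked index 8: u0 ∈ [0, 3/20)
j=9 picked index 8: u0 ∈ [-1/12, 1/15)
j=10 picked index 9: u0 ∈ [-1/60, 7/60)
j=11 picked index 9: u0 ∈ [-1/10, 1/30)
intersection: [0, 1/30)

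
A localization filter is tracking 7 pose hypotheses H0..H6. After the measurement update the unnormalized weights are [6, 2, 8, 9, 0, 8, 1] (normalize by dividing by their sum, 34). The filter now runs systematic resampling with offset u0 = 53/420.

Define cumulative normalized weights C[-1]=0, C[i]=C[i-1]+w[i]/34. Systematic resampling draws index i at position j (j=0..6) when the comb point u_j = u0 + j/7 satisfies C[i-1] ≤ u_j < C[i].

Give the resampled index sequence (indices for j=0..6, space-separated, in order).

C = [3/17, 4/17, 8/17, 25/34, 25/34, 33/34, 1]
j=0: u_0=53/420 ∈ [0, 3/17) → index 0
j=1: u_1=113/420 ∈ [4/17, 8/17) → index 2
j=2: u_2=173/420 ∈ [4/17, 8/17) → index 2
j=3: u_3=233/420 ∈ [8/17, 25/34) → index 3
j=4: u_4=293/420 ∈ [8/17, 25/34) → index 3
j=5: u_5=353/420 ∈ [25/34, 33/34) → index 5
j=6: u_6=59/60 ∈ [33/34, 1) → index 6

0 2 2 3 3 5 6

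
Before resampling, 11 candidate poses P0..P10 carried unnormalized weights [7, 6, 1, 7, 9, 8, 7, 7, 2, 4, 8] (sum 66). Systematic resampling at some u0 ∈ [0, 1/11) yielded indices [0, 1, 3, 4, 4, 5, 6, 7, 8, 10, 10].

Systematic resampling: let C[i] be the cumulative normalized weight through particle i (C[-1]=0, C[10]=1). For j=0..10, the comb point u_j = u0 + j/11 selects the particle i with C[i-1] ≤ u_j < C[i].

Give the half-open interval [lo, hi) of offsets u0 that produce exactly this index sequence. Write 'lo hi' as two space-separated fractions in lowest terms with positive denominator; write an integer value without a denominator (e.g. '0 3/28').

C = [7/66, 13/66, 7/33, 7/22, 5/11, 19/33, 15/22, 26/33, 9/11, 29/33, 1]
j=0 picked index 0: u0 ∈ [0, 7/66)
j=1 picked index 1: u0 ∈ [1/66, 7/66)
j=2 picked index 3: u0 ∈ [1/33, 3/22)
j=3 picked index 4: u0 ∈ [1/22, 2/11)
j=4 picked index 4: u0 ∈ [-1/22, 1/11)
j=5 picked index 5: u0 ∈ [0, 4/33)
j=6 picked index 6: u0 ∈ [1/33, 3/22)
j=7 picked index 7: u0 ∈ [1/22, 5/33)
j=8 picked index 8: u0 ∈ [2/33, 1/11)
j=9 picked index 10: u0 ∈ [2/33, 2/11)
j=10 picked index 10: u0 ∈ [-1/33, 1/11)
intersection: [2/33, 1/11)

2/33 1/11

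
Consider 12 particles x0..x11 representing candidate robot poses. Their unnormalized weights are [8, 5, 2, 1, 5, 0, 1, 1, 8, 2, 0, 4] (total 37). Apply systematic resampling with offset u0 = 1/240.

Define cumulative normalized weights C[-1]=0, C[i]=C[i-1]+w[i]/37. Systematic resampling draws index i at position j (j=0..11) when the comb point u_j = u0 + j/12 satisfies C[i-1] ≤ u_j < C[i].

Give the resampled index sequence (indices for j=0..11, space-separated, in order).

0 0 0 1 1 3 4 6 8 8 8 11

C = [8/37, 13/37, 15/37, 16/37, 21/37, 21/37, 22/37, 23/37, 31/37, 33/37, 33/37, 1]
j=0: u_0=1/240 ∈ [0, 8/37) → index 0
j=1: u_1=7/80 ∈ [0, 8/37) → index 0
j=2: u_2=41/240 ∈ [0, 8/37) → index 0
j=3: u_3=61/240 ∈ [8/37, 13/37) → index 1
j=4: u_4=27/80 ∈ [8/37, 13/37) → index 1
j=5: u_5=101/240 ∈ [15/37, 16/37) → index 3
j=6: u_6=121/240 ∈ [16/37, 21/37) → index 4
j=7: u_7=47/80 ∈ [21/37, 22/37) → index 6
j=8: u_8=161/240 ∈ [23/37, 31/37) → index 8
j=9: u_9=181/240 ∈ [23/37, 31/37) → index 8
j=10: u_10=67/80 ∈ [23/37, 31/37) → index 8
j=11: u_11=221/240 ∈ [33/37, 1) → index 11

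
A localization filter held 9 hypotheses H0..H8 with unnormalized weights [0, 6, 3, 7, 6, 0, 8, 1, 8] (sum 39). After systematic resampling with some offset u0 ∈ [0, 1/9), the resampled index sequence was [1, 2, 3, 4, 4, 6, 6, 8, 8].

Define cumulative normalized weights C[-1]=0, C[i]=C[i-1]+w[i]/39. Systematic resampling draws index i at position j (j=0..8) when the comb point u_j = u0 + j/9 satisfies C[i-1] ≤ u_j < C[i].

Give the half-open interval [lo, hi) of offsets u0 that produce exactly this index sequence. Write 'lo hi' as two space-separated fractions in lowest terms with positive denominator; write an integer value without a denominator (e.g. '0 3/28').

C = [0, 2/13, 3/13, 16/39, 22/39, 22/39, 10/13, 31/39, 1]
j=0 picked index 1: u0 ∈ [0, 2/13)
j=1 picked index 2: u0 ∈ [5/117, 14/117)
j=2 picked index 3: u0 ∈ [1/117, 22/117)
j=3 picked index 4: u0 ∈ [1/13, 3/13)
j=4 picked index 4: u0 ∈ [-4/117, 14/117)
j=5 picked index 6: u0 ∈ [1/117, 25/117)
j=6 picked index 6: u0 ∈ [-4/39, 4/39)
j=7 picked index 8: u0 ∈ [2/117, 2/9)
j=8 picked index 8: u0 ∈ [-11/117, 1/9)
intersection: [1/13, 4/39)

1/13 4/39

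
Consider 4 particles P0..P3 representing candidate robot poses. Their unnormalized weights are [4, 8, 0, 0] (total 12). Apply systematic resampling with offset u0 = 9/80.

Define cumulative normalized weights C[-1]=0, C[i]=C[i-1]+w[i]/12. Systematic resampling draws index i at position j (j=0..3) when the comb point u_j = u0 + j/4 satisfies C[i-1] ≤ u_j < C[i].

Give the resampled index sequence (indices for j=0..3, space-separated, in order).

0 1 1 1

C = [1/3, 1, 1, 1]
j=0: u_0=9/80 ∈ [0, 1/3) → index 0
j=1: u_1=29/80 ∈ [1/3, 1) → index 1
j=2: u_2=49/80 ∈ [1/3, 1) → index 1
j=3: u_3=69/80 ∈ [1/3, 1) → index 1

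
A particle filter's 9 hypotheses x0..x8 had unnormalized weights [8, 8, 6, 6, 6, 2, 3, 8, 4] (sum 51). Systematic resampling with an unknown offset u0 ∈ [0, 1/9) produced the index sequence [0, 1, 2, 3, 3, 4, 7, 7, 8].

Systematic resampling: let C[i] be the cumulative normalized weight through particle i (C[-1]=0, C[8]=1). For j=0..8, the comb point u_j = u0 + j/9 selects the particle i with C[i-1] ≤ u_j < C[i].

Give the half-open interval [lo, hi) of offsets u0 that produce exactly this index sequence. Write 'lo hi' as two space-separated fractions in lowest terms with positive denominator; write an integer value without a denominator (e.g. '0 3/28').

5/51 16/153

C = [8/51, 16/51, 22/51, 28/51, 2/3, 12/17, 13/17, 47/51, 1]
j=0 picked index 0: u0 ∈ [0, 8/51)
j=1 picked index 1: u0 ∈ [7/153, 31/153)
j=2 picked index 2: u0 ∈ [14/153, 32/153)
j=3 picked index 3: u0 ∈ [5/51, 11/51)
j=4 picked index 3: u0 ∈ [-2/153, 16/153)
j=5 picked index 4: u0 ∈ [-1/153, 1/9)
j=6 picked index 7: u0 ∈ [5/51, 13/51)
j=7 picked index 7: u0 ∈ [-2/153, 22/153)
j=8 picked index 8: u0 ∈ [5/153, 1/9)
intersection: [5/51, 16/153)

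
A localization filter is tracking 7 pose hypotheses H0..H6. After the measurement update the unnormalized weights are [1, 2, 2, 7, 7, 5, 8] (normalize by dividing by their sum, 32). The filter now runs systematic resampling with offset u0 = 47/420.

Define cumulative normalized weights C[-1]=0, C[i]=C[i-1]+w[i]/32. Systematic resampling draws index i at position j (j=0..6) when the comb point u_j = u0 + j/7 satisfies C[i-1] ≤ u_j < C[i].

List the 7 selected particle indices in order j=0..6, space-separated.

2 3 4 4 5 6 6

C = [1/32, 3/32, 5/32, 3/8, 19/32, 3/4, 1]
j=0: u_0=47/420 ∈ [3/32, 5/32) → index 2
j=1: u_1=107/420 ∈ [5/32, 3/8) → index 3
j=2: u_2=167/420 ∈ [3/8, 19/32) → index 4
j=3: u_3=227/420 ∈ [3/8, 19/32) → index 4
j=4: u_4=41/60 ∈ [19/32, 3/4) → index 5
j=5: u_5=347/420 ∈ [3/4, 1) → index 6
j=6: u_6=407/420 ∈ [3/4, 1) → index 6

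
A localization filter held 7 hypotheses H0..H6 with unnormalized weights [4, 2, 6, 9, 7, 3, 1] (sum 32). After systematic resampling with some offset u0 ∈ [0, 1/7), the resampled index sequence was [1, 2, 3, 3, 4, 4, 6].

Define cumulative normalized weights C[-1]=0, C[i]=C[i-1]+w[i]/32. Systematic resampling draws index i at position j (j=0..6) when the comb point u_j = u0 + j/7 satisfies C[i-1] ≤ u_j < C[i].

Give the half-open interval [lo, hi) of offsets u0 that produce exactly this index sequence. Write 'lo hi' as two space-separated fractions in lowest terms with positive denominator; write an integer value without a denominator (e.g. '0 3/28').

1/8 1/7

C = [1/8, 3/16, 3/8, 21/32, 7/8, 31/32, 1]
j=0 picked index 1: u0 ∈ [1/8, 3/16)
j=1 picked index 2: u0 ∈ [5/112, 13/56)
j=2 picked index 3: u0 ∈ [5/56, 83/224)
j=3 picked index 3: u0 ∈ [-3/56, 51/224)
j=4 picked index 4: u0 ∈ [19/224, 17/56)
j=5 picked index 4: u0 ∈ [-13/224, 9/56)
j=6 picked index 6: u0 ∈ [25/224, 1/7)
intersection: [1/8, 1/7)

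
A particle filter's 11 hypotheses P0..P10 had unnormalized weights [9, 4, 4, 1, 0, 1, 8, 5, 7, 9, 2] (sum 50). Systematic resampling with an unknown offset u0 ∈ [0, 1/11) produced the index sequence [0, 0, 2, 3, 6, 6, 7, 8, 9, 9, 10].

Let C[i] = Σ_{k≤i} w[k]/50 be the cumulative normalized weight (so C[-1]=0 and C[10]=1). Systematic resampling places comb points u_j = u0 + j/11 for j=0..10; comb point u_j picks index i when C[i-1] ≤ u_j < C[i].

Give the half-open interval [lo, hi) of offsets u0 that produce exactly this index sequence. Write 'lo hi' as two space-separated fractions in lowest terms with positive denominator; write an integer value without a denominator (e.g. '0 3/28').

C = [9/50, 13/50, 17/50, 9/25, 9/25, 19/50, 27/50, 16/25, 39/50, 24/25, 1]
j=0 picked index 0: u0 ∈ [0, 9/50)
j=1 picked index 0: u0 ∈ [-1/11, 49/550)
j=2 picked index 2: u0 ∈ [43/550, 87/550)
j=3 picked index 3: u0 ∈ [37/550, 24/275)
j=4 picked index 6: u0 ∈ [9/550, 97/550)
j=5 picked index 6: u0 ∈ [-41/550, 47/550)
j=6 picked index 7: u0 ∈ [-3/550, 26/275)
j=7 picked index 8: u0 ∈ [1/275, 79/550)
j=8 picked index 9: u0 ∈ [29/550, 64/275)
j=9 picked index 9: u0 ∈ [-21/550, 39/275)
j=10 picked index 10: u0 ∈ [14/275, 1/11)
intersection: [43/550, 47/550)

43/550 47/550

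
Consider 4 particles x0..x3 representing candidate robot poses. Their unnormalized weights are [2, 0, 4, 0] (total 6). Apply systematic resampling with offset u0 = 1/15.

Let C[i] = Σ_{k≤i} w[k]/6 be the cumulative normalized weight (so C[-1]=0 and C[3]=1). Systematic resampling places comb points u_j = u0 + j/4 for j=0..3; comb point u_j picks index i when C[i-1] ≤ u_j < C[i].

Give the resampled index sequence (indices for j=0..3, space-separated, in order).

0 0 2 2

C = [1/3, 1/3, 1, 1]
j=0: u_0=1/15 ∈ [0, 1/3) → index 0
j=1: u_1=19/60 ∈ [0, 1/3) → index 0
j=2: u_2=17/30 ∈ [1/3, 1) → index 2
j=3: u_3=49/60 ∈ [1/3, 1) → index 2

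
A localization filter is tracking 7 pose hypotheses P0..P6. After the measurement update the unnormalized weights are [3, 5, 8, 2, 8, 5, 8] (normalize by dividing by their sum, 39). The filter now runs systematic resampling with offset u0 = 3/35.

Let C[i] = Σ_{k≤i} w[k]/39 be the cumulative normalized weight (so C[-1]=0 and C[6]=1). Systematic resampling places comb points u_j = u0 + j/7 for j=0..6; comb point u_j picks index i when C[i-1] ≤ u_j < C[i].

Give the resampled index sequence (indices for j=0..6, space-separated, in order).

1 2 2 4 4 6 6

C = [1/13, 8/39, 16/39, 6/13, 2/3, 31/39, 1]
j=0: u_0=3/35 ∈ [1/13, 8/39) → index 1
j=1: u_1=8/35 ∈ [8/39, 16/39) → index 2
j=2: u_2=13/35 ∈ [8/39, 16/39) → index 2
j=3: u_3=18/35 ∈ [6/13, 2/3) → index 4
j=4: u_4=23/35 ∈ [6/13, 2/3) → index 4
j=5: u_5=4/5 ∈ [31/39, 1) → index 6
j=6: u_6=33/35 ∈ [31/39, 1) → index 6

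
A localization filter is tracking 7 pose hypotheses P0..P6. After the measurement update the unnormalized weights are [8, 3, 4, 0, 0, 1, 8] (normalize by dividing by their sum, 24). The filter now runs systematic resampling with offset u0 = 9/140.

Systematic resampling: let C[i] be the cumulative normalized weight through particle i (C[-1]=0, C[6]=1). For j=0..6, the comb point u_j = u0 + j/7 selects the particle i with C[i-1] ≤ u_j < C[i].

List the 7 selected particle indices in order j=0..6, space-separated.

0 0 1 2 5 6 6

C = [1/3, 11/24, 5/8, 5/8, 5/8, 2/3, 1]
j=0: u_0=9/140 ∈ [0, 1/3) → index 0
j=1: u_1=29/140 ∈ [0, 1/3) → index 0
j=2: u_2=7/20 ∈ [1/3, 11/24) → index 1
j=3: u_3=69/140 ∈ [11/24, 5/8) → index 2
j=4: u_4=89/140 ∈ [5/8, 2/3) → index 5
j=5: u_5=109/140 ∈ [2/3, 1) → index 6
j=6: u_6=129/140 ∈ [2/3, 1) → index 6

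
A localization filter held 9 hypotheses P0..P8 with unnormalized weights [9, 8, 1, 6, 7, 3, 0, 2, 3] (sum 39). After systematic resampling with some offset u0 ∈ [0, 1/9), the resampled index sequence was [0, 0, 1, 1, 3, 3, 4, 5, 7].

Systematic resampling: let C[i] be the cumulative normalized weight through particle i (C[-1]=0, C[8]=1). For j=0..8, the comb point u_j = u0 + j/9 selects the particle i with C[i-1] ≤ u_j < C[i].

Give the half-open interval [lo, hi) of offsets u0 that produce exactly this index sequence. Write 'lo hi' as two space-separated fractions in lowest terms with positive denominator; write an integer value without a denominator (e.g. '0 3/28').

C = [3/13, 17/39, 6/13, 8/13, 31/39, 34/39, 34/39, 12/13, 1]
j=0 picked index 0: u0 ∈ [0, 3/13)
j=1 picked index 0: u0 ∈ [-1/9, 14/117)
j=2 picked index 1: u0 ∈ [1/117, 25/117)
j=3 picked index 1: u0 ∈ [-4/39, 4/39)
j=4 picked index 3: u0 ∈ [2/117, 20/117)
j=5 picked index 3: u0 ∈ [-11/117, 7/117)
j=6 picked index 4: u0 ∈ [-2/39, 5/39)
j=7 picked index 5: u0 ∈ [2/117, 11/117)
j=8 picked index 7: u0 ∈ [-2/117, 4/117)
intersection: [2/117, 4/117)

2/117 4/117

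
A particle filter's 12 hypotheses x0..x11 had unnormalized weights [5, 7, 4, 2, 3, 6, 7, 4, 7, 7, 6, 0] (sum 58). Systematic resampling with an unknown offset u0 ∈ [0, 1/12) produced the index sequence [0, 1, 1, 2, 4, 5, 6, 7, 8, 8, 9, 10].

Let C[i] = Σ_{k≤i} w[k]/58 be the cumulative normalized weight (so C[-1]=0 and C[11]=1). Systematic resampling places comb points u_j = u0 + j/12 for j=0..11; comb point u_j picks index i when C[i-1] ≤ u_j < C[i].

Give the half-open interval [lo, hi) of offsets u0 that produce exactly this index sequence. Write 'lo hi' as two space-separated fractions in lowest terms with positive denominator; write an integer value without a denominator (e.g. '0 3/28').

C = [5/58, 6/29, 8/29, 9/29, 21/58, 27/58, 17/29, 19/29, 45/58, 26/29, 1, 1]
j=0 picked index 0: u0 ∈ [0, 5/58)
j=1 picked index 1: u0 ∈ [1/348, 43/348)
j=2 picked index 1: u0 ∈ [-7/87, 7/174)
j=3 picked index 2: u0 ∈ [-5/116, 3/116)
j=4 picked index 4: u0 ∈ [-2/87, 5/174)
j=5 picked index 5: u0 ∈ [-19/348, 17/348)
j=6 picked index 6: u0 ∈ [-1/29, 5/58)
j=7 picked index 7: u0 ∈ [1/348, 25/348)
j=8 picked index 8: u0 ∈ [-1/87, 19/174)
j=9 picked index 8: u0 ∈ [-11/116, 3/116)
j=10 picked index 9: u0 ∈ [-5/87, 11/174)
j=11 picked index 10: u0 ∈ [-7/348, 1/12)
intersection: [1/348, 3/116)

1/348 3/116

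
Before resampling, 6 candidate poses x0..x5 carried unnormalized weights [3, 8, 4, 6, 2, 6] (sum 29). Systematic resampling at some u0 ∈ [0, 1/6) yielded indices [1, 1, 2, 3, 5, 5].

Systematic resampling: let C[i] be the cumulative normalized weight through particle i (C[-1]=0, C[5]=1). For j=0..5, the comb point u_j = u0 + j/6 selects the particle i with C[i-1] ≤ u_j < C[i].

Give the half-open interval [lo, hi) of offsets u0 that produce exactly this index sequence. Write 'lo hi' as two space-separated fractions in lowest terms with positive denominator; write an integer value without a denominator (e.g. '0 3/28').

11/87 1/6

C = [3/29, 11/29, 15/29, 21/29, 23/29, 1]
j=0 picked index 1: u0 ∈ [3/29, 11/29)
j=1 picked index 1: u0 ∈ [-11/174, 37/174)
j=2 picked index 2: u0 ∈ [4/87, 16/87)
j=3 picked index 3: u0 ∈ [1/58, 13/58)
j=4 picked index 5: u0 ∈ [11/87, 1/3)
j=5 picked index 5: u0 ∈ [-7/174, 1/6)
intersection: [11/87, 1/6)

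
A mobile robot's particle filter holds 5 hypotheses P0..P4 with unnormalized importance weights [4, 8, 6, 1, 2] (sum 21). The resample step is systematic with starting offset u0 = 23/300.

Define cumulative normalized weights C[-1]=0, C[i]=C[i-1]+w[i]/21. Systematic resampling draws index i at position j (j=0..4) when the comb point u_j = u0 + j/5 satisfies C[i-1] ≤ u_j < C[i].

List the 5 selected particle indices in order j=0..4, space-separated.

0 1 1 2 3

C = [4/21, 4/7, 6/7, 19/21, 1]
j=0: u_0=23/300 ∈ [0, 4/21) → index 0
j=1: u_1=83/300 ∈ [4/21, 4/7) → index 1
j=2: u_2=143/300 ∈ [4/21, 4/7) → index 1
j=3: u_3=203/300 ∈ [4/7, 6/7) → index 2
j=4: u_4=263/300 ∈ [6/7, 19/21) → index 3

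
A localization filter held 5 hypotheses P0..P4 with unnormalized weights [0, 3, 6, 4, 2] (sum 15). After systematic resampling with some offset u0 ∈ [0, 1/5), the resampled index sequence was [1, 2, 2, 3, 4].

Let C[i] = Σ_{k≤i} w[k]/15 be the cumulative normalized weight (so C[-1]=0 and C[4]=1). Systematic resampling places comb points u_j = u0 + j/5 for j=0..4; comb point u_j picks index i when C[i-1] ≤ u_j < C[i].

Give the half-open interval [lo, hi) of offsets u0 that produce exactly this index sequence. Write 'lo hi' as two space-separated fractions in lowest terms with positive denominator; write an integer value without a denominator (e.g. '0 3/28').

C = [0, 1/5, 3/5, 13/15, 1]
j=0 picked index 1: u0 ∈ [0, 1/5)
j=1 picked index 2: u0 ∈ [0, 2/5)
j=2 picked index 2: u0 ∈ [-1/5, 1/5)
j=3 picked index 3: u0 ∈ [0, 4/15)
j=4 picked index 4: u0 ∈ [1/15, 1/5)
intersection: [1/15, 1/5)

1/15 1/5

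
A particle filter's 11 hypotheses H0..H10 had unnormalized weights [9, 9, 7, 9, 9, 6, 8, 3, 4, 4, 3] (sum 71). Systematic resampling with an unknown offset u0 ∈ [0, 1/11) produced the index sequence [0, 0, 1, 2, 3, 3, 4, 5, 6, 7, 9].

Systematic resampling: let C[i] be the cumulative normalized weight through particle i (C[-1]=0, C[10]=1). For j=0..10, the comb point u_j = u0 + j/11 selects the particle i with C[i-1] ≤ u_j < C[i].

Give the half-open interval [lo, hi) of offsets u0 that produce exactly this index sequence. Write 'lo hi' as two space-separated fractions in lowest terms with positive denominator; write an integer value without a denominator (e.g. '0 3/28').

0 19/781

C = [9/71, 18/71, 25/71, 34/71, 43/71, 49/71, 57/71, 60/71, 64/71, 68/71, 1]
j=0 picked index 0: u0 ∈ [0, 9/71)
j=1 picked index 0: u0 ∈ [-1/11, 28/781)
j=2 picked index 1: u0 ∈ [-43/781, 56/781)
j=3 picked index 2: u0 ∈ [-15/781, 62/781)
j=4 picked index 3: u0 ∈ [-9/781, 90/781)
j=5 picked index 3: u0 ∈ [-80/781, 19/781)
j=6 picked index 4: u0 ∈ [-52/781, 47/781)
j=7 picked index 5: u0 ∈ [-24/781, 42/781)
j=8 picked index 6: u0 ∈ [-29/781, 59/781)
j=9 picked index 7: u0 ∈ [-12/781, 21/781)
j=10 picked index 9: u0 ∈ [-6/781, 38/781)
intersection: [0, 19/781)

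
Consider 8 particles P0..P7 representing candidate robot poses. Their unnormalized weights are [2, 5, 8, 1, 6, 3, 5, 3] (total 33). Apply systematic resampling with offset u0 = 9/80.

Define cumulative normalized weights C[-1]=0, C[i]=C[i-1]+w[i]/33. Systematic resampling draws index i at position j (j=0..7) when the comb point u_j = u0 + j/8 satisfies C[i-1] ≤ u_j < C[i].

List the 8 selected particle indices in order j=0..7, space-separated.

C = [2/33, 7/33, 5/11, 16/33, 2/3, 25/33, 10/11, 1]
j=0: u_0=9/80 ∈ [2/33, 7/33) → index 1
j=1: u_1=19/80 ∈ [7/33, 5/11) → index 2
j=2: u_2=29/80 ∈ [7/33, 5/11) → index 2
j=3: u_3=39/80 ∈ [16/33, 2/3) → index 4
j=4: u_4=49/80 ∈ [16/33, 2/3) → index 4
j=5: u_5=59/80 ∈ [2/3, 25/33) → index 5
j=6: u_6=69/80 ∈ [25/33, 10/11) → index 6
j=7: u_7=79/80 ∈ [10/11, 1) → index 7

1 2 2 4 4 5 6 7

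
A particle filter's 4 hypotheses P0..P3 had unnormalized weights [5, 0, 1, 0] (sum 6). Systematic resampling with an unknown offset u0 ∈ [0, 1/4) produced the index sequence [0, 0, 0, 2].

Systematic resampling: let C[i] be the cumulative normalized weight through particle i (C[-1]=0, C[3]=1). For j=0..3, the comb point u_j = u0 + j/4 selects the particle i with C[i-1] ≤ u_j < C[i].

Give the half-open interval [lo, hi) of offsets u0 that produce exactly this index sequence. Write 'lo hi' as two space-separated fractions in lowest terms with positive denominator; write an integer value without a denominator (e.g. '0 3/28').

C = [5/6, 5/6, 1, 1]
j=0 picked index 0: u0 ∈ [0, 5/6)
j=1 picked index 0: u0 ∈ [-1/4, 7/12)
j=2 picked index 0: u0 ∈ [-1/2, 1/3)
j=3 picked index 2: u0 ∈ [1/12, 1/4)
intersection: [1/12, 1/4)

1/12 1/4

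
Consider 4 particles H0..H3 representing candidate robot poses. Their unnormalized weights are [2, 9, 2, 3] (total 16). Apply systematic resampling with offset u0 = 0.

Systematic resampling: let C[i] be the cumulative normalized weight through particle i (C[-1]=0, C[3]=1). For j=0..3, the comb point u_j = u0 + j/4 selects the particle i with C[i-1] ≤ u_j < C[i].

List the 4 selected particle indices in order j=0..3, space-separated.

0 1 1 2

C = [1/8, 11/16, 13/16, 1]
j=0: u_0=0 ∈ [0, 1/8) → index 0
j=1: u_1=1/4 ∈ [1/8, 11/16) → index 1
j=2: u_2=1/2 ∈ [1/8, 11/16) → index 1
j=3: u_3=3/4 ∈ [11/16, 13/16) → index 2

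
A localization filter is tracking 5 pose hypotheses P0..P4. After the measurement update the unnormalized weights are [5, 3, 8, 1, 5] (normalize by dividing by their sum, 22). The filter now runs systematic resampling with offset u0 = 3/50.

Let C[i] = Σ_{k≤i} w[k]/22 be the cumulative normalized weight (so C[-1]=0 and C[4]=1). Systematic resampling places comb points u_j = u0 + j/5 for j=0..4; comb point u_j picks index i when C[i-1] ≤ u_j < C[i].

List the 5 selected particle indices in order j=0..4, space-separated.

C = [5/22, 4/11, 8/11, 17/22, 1]
j=0: u_0=3/50 ∈ [0, 5/22) → index 0
j=1: u_1=13/50 ∈ [5/22, 4/11) → index 1
j=2: u_2=23/50 ∈ [4/11, 8/11) → index 2
j=3: u_3=33/50 ∈ [4/11, 8/11) → index 2
j=4: u_4=43/50 ∈ [17/22, 1) → index 4

0 1 2 2 4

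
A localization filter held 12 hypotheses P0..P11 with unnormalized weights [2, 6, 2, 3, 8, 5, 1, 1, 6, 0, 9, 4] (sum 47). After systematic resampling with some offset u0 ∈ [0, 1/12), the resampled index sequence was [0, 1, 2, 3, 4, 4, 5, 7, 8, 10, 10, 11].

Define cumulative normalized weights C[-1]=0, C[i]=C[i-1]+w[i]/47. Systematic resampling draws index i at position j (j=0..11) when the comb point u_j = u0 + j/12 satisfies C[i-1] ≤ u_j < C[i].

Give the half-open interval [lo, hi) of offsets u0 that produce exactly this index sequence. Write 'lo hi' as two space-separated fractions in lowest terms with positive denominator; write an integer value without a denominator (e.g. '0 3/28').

C = [2/47, 8/47, 10/47, 13/47, 21/47, 26/47, 27/47, 28/47, 34/47, 34/47, 43/47, 1]
j=0 picked index 0: u0 ∈ [0, 2/47)
j=1 picked index 1: u0 ∈ [-23/564, 49/564)
j=2 picked index 2: u0 ∈ [1/282, 13/282)
j=3 picked index 3: u0 ∈ [-7/188, 5/188)
j=4 picked index 4: u0 ∈ [-8/141, 16/141)
j=5 picked index 4: u0 ∈ [-79/564, 17/564)
j=6 picked index 5: u0 ∈ [-5/94, 5/94)
j=7 picked index 7: u0 ∈ [-5/564, 7/564)
j=8 picked index 8: u0 ∈ [-10/141, 8/141)
j=9 picked index 10: u0 ∈ [-5/188, 31/188)
j=10 picked index 10: u0 ∈ [-31/282, 23/282)
j=11 picked index 11: u0 ∈ [-1/564, 1/12)
intersection: [1/282, 7/564)

1/282 7/564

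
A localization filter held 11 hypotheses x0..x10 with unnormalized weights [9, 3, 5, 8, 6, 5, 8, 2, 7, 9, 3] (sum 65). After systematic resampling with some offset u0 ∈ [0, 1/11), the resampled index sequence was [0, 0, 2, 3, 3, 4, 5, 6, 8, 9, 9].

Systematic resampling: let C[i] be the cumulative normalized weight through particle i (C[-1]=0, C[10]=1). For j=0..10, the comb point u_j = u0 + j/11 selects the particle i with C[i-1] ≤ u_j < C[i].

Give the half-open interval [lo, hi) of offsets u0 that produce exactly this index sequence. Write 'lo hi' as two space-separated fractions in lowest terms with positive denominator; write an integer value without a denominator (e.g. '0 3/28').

2/715 6/715

C = [9/65, 12/65, 17/65, 5/13, 31/65, 36/65, 44/65, 46/65, 53/65, 62/65, 1]
j=0 picked index 0: u0 ∈ [0, 9/65)
j=1 picked index 0: u0 ∈ [-1/11, 34/715)
j=2 picked index 2: u0 ∈ [2/715, 57/715)
j=3 picked index 3: u0 ∈ [-8/715, 16/143)
j=4 picked index 3: u0 ∈ [-73/715, 3/143)
j=5 picked index 4: u0 ∈ [-10/143, 16/715)
j=6 picked index 5: u0 ∈ [-49/715, 6/715)
j=7 picked index 6: u0 ∈ [-59/715, 29/715)
j=8 picked index 8: u0 ∈ [-14/715, 63/715)
j=9 picked index 9: u0 ∈ [-2/715, 97/715)
j=10 picked index 9: u0 ∈ [-67/715, 32/715)
intersection: [2/715, 6/715)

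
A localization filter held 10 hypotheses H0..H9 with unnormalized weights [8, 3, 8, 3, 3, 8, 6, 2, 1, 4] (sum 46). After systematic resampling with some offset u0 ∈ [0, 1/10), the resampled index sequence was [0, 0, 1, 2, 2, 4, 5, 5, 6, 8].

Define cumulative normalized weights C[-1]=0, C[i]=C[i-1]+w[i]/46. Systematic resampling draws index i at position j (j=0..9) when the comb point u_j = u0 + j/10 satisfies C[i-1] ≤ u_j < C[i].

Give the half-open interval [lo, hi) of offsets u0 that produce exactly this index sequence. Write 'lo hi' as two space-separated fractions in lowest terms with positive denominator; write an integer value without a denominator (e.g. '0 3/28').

0 3/230

C = [4/23, 11/46, 19/46, 11/23, 25/46, 33/46, 39/46, 41/46, 21/23, 1]
j=0 picked index 0: u0 ∈ [0, 4/23)
j=1 picked index 0: u0 ∈ [-1/10, 17/230)
j=2 picked index 1: u0 ∈ [-3/115, 9/230)
j=3 picked index 2: u0 ∈ [-7/115, 13/115)
j=4 picked index 2: u0 ∈ [-37/230, 3/230)
j=5 picked index 4: u0 ∈ [-1/46, 1/23)
j=6 picked index 5: u0 ∈ [-13/230, 27/230)
j=7 picked index 5: u0 ∈ [-18/115, 2/115)
j=8 picked index 6: u0 ∈ [-19/230, 11/230)
j=9 picked index 8: u0 ∈ [-1/115, 3/230)
intersection: [0, 3/230)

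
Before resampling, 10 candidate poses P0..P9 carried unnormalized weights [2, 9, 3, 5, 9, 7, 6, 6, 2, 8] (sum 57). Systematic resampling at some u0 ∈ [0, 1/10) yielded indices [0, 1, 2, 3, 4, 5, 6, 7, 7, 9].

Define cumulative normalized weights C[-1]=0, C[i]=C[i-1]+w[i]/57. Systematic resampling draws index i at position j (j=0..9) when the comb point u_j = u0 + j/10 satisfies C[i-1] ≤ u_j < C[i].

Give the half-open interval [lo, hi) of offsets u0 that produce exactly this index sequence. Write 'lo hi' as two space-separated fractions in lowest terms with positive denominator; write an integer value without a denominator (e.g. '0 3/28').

C = [2/57, 11/57, 14/57, 1/3, 28/57, 35/57, 41/57, 47/57, 49/57, 1]
j=0 picked index 0: u0 ∈ [0, 2/57)
j=1 picked index 1: u0 ∈ [-37/570, 53/570)
j=2 picked index 2: u0 ∈ [-2/285, 13/285)
j=3 picked index 3: u0 ∈ [-31/570, 1/30)
j=4 picked index 4: u0 ∈ [-1/15, 26/285)
j=5 picked index 5: u0 ∈ [-1/114, 13/114)
j=6 picked index 6: u0 ∈ [4/285, 34/285)
j=7 picked index 7: u0 ∈ [11/570, 71/570)
j=8 picked index 7: u0 ∈ [-23/285, 7/285)
j=9 picked index 9: u0 ∈ [-23/570, 1/10)
intersection: [11/570, 7/285)

11/570 7/285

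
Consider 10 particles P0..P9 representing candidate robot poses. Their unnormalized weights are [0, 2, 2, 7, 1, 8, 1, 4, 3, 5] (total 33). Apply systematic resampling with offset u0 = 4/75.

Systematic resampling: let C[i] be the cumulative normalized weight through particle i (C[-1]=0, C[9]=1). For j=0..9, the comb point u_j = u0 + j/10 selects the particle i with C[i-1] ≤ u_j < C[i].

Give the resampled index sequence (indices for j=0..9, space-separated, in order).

C = [0, 2/33, 4/33, 1/3, 4/11, 20/33, 7/11, 25/33, 28/33, 1]
j=0: u_0=4/75 ∈ [0, 2/33) → index 1
j=1: u_1=23/150 ∈ [4/33, 1/3) → index 3
j=2: u_2=19/75 ∈ [4/33, 1/3) → index 3
j=3: u_3=53/150 ∈ [1/3, 4/11) → index 4
j=4: u_4=34/75 ∈ [4/11, 20/33) → index 5
j=5: u_5=83/150 ∈ [4/11, 20/33) → index 5
j=6: u_6=49/75 ∈ [7/11, 25/33) → index 7
j=7: u_7=113/150 ∈ [7/11, 25/33) → index 7
j=8: u_8=64/75 ∈ [28/33, 1) → index 9
j=9: u_9=143/150 ∈ [28/33, 1) → index 9

1 3 3 4 5 5 7 7 9 9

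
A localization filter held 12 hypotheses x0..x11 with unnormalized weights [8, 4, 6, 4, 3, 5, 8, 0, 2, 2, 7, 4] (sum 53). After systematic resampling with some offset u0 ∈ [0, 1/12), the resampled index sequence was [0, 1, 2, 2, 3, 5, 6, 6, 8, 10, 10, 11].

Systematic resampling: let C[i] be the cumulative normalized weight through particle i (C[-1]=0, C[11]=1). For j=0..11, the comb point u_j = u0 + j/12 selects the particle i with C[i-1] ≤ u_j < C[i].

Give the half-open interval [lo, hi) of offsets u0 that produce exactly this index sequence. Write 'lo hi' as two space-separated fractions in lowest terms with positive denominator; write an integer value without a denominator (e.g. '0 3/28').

C = [8/53, 12/53, 18/53, 22/53, 25/53, 30/53, 38/53, 38/53, 40/53, 42/53, 49/53, 1]
j=0 picked index 0: u0 ∈ [0, 8/53)
j=1 picked index 1: u0 ∈ [43/636, 91/636)
j=2 picked index 2: u0 ∈ [19/318, 55/318)
j=3 picked index 2: u0 ∈ [-5/212, 19/212)
j=4 picked index 3: u0 ∈ [1/159, 13/159)
j=5 picked index 5: u0 ∈ [35/636, 95/636)
j=6 picked index 6: u0 ∈ [7/106, 23/106)
j=7 picked index 6: u0 ∈ [-11/636, 85/636)
j=8 picked index 8: u0 ∈ [8/159, 14/159)
j=9 picked index 10: u0 ∈ [9/212, 37/212)
j=10 picked index 10: u0 ∈ [-13/318, 29/318)
j=11 picked index 11: u0 ∈ [5/636, 1/12)
intersection: [43/636, 13/159)

43/636 13/159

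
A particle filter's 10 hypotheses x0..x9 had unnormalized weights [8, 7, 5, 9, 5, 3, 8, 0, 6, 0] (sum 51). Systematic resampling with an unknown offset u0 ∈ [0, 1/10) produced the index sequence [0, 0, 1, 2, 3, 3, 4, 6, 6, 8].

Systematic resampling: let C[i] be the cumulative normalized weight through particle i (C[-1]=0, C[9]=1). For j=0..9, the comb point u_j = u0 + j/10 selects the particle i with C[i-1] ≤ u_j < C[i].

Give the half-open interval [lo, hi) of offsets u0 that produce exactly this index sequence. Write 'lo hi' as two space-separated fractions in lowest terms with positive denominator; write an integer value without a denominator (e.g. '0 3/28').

13/510 29/510

C = [8/51, 5/17, 20/51, 29/51, 2/3, 37/51, 15/17, 15/17, 1, 1]
j=0 picked index 0: u0 ∈ [0, 8/51)
j=1 picked index 0: u0 ∈ [-1/10, 29/510)
j=2 picked index 1: u0 ∈ [-11/255, 8/85)
j=3 picked index 2: u0 ∈ [-1/170, 47/510)
j=4 picked index 3: u0 ∈ [-2/255, 43/255)
j=5 picked index 3: u0 ∈ [-11/102, 7/102)
j=6 picked index 4: u0 ∈ [-8/255, 1/15)
j=7 picked index 6: u0 ∈ [13/510, 31/170)
j=8 picked index 6: u0 ∈ [-19/255, 7/85)
j=9 picked index 8: u0 ∈ [-3/170, 1/10)
intersection: [13/510, 29/510)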